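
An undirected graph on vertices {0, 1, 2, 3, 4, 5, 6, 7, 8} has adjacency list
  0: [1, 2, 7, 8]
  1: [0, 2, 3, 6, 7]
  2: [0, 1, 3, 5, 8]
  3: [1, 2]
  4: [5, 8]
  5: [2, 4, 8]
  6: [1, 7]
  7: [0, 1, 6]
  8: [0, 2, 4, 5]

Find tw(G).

2

A width-2 tree decomposition is:
Bags: B1 = {0, 1, 2}  B2 = {0, 1, 7}  B3 = {1, 6, 7}  B4 = {0, 2, 8}  B5 = {2, 5, 8}  B6 = {1, 2, 3}  B7 = {4, 5, 8}
Tree: B1–B2, B2–B3, B1–B4, B4–B5, B1–B6, B5–B7
The largest bag has 3 vertices, giving width 2; this decomposition certifies tw(G) ≤ 2. For the lower bound, the 3 vertices {0, 2, 8} are pairwise adjacent, and any tree decomposition puts a clique entirely inside one bag — forcing width ≥ 2. Hence tw(G) = 2 exactly.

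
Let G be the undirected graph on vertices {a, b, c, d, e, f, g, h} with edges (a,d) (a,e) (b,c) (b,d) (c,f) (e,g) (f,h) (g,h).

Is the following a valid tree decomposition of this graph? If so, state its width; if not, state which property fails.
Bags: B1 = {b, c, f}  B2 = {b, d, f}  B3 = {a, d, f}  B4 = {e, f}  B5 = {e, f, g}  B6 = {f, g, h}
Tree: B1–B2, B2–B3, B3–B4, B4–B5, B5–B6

No — edge (a,e) lies in no bag.

A tree decomposition must satisfy three properties: every vertex lies in some bag; for every edge, both endpoints lie together in some bag; and for every vertex, the bags containing it form a connected subtree. Here edge (a,e) lies in no bag, so the decomposition is invalid.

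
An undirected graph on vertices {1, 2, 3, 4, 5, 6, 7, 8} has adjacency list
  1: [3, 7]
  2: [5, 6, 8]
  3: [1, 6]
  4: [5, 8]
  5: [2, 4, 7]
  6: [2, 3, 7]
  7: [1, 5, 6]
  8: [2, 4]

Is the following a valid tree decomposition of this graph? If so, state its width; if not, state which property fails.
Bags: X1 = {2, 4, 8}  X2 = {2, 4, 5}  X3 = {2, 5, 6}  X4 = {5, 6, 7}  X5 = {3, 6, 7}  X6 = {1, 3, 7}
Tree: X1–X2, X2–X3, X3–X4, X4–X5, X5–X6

Yes; width 2.

Every vertex of G appears in some bag (union = {1, 2, 3, 4, 5, 6, 7, 8}); every edge is covered by a bag; and for each vertex v the set of bags containing v is connected in the bag tree. The decomposition is therefore valid. The largest bag has 3 vertices, so the width is 2.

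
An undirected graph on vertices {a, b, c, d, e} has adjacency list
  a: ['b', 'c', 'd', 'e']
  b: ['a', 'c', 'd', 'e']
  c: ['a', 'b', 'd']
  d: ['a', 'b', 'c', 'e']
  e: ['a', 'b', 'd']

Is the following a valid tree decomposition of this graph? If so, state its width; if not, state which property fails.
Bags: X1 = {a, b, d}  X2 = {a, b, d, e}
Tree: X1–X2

A tree decomposition must satisfy three properties: every vertex lies in some bag; for every edge, both endpoints lie together in some bag; and for every vertex, the bags containing it form a connected subtree. Here vertex c appears in no bag, so the decomposition is invalid.

No — vertex c appears in no bag.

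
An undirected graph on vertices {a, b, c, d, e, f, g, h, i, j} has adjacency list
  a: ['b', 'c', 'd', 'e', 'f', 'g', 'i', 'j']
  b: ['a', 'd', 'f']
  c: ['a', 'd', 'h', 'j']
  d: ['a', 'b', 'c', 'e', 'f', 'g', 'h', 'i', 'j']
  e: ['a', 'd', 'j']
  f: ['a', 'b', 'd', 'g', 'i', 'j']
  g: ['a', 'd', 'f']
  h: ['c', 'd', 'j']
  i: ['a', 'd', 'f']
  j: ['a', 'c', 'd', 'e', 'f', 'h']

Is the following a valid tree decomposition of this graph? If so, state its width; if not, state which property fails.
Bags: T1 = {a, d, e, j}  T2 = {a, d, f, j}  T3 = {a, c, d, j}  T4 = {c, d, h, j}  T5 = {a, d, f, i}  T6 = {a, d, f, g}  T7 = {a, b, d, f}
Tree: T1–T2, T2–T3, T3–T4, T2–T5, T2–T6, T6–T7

Every vertex of G appears in some bag (union = {a, b, c, d, e, f, g, h, i, j}); every edge is covered by a bag; and for each vertex v the set of bags containing v is connected in the bag tree. The decomposition is therefore valid. The largest bag has 4 vertices, so the width is 3.

Yes; width 3.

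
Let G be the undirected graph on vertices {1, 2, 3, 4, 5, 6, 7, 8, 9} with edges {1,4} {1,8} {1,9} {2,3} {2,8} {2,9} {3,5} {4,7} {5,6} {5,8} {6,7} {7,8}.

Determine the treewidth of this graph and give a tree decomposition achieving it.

The largest bag has 4 vertices, giving width 3; this decomposition certifies tw(G) ≤ 3. For the lower bound: the 4 vertex sets {1,4,9}, {7}, {8}, {2,3,5,6} are disjoint, each induces a connected subgraph, and every pair is joined by at least one edge of G. Contracting each set to a single vertex therefore yields K_{4} as a minor, and since treewidth is minor-monotone, tw(G) ≥ tw(K_{4}) = 3. Combining the bounds, tw(G) = 3.

Treewidth 3.
Bags: B1 = {1, 4, 7, 9}  B2 = {1, 7, 8, 9}  B3 = {2, 7, 8, 9}  B4 = {2, 6, 7, 8}  B5 = {2, 5, 6, 8}  B6 = {2, 3, 5, 6}
Tree: B1–B2, B2–B3, B3–B4, B4–B5, B5–B6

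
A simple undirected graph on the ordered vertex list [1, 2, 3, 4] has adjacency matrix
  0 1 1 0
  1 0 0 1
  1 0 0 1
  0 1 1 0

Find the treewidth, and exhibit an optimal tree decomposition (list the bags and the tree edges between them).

Treewidth 2.
One optimal decomposition is:
Bags: B1 = {2, 3, 4}  B2 = {1, 2, 3}
Tree: B1–B2

Every bag has size at most 3, so the width is 3 − 1 = 2 and tw(G) ≤ 2. Since 2–4–3–1–2 is a cycle in G, G is not acyclic. Forests are exactly the graphs of treewidth ≤ 1, so tw(G) ≥ 2. Hence tw(G) = 2 exactly.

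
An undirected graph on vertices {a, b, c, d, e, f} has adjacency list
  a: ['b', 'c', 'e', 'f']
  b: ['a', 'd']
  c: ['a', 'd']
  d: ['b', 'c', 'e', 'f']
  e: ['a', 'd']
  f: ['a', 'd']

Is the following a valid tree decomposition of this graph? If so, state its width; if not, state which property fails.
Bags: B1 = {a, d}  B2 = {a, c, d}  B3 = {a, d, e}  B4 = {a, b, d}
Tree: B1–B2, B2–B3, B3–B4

No — vertex f appears in no bag.

A tree decomposition must satisfy three properties: every vertex lies in some bag; for every edge, both endpoints lie together in some bag; and for every vertex, the bags containing it form a connected subtree. Here vertex f appears in no bag, so the decomposition is invalid.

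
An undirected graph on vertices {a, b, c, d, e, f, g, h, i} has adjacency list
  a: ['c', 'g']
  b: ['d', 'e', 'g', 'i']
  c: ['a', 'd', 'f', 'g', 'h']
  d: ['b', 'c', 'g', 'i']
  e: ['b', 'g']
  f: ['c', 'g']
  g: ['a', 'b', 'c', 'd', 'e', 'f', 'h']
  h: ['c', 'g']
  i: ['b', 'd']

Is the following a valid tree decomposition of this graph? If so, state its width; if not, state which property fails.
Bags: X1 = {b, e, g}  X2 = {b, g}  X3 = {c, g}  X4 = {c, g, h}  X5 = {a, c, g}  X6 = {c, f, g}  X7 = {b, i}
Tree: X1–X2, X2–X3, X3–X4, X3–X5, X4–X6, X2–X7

No — vertex d appears in no bag.

A tree decomposition must satisfy three properties: every vertex lies in some bag; for every edge, both endpoints lie together in some bag; and for every vertex, the bags containing it form a connected subtree. Here vertex d appears in no bag, so the decomposition is invalid.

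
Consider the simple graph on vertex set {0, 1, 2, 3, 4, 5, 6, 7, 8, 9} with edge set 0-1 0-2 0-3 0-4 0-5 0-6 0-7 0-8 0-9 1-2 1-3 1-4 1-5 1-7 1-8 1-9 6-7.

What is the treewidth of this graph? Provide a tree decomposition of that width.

Treewidth 2.
Bags: B1 = {0, 1, 9}  B2 = {0, 1, 5}  B3 = {0, 1, 4}  B4 = {0, 1, 8}  B5 = {0, 1, 7}  B6 = {0, 6, 7}  B7 = {0, 1, 3}  B8 = {0, 1, 2}
Tree: B1–B2, B2–B3, B3–B4, B3–B5, B5–B6, B1–B7, B2–B8

The largest bag has 3 vertices, giving width 2; this decomposition certifies tw(G) ≤ 2. For the lower bound, the 3 vertices {0, 1, 2} are pairwise adjacent, and any tree decomposition puts a clique entirely inside one bag — forcing width ≥ 2. Combining the bounds, tw(G) = 2.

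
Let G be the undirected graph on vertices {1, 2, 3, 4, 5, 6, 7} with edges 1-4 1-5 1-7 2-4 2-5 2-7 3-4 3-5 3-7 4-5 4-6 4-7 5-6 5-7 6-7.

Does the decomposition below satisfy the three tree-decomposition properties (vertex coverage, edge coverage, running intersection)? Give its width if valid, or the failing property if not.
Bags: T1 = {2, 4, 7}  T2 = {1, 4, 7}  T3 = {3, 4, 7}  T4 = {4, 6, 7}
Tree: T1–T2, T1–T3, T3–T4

No — vertex 5 appears in no bag.

A tree decomposition must satisfy three properties: every vertex lies in some bag; for every edge, both endpoints lie together in some bag; and for every vertex, the bags containing it form a connected subtree. Here vertex 5 appears in no bag, so the decomposition is invalid.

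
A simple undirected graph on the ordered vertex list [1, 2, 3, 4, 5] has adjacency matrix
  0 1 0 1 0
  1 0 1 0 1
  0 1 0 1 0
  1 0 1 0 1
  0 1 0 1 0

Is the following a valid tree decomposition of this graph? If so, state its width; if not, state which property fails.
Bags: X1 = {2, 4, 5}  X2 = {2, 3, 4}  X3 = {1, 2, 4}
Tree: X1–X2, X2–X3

Yes; width 2.

Checking the three conditions: (i) the bags cover all of {1, 2, 3, 4, 5}; (ii) for each edge, some bag contains both endpoints; (iii) the bags containing any fixed vertex form a subtree. All hold, so the decomposition is valid with width 3 − 1 = 2.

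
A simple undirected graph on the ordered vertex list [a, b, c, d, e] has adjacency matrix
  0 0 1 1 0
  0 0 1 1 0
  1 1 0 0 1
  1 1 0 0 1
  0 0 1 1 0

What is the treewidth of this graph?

2

A width-2 tree decomposition is:
Bags: B1 = {c, d, e}  B2 = {a, c, d}  B3 = {b, c, d}
Tree: B1–B2, B2–B3
The largest bag has 3 vertices, giving width 2; this decomposition certifies tw(G) ≤ 2. For the lower bound, G contains the cycle d–e–c–a–d, so G is not a forest; only forests have treewidth ≤ 1, hence tw(G) ≥ 2. Combining the bounds, tw(G) = 2.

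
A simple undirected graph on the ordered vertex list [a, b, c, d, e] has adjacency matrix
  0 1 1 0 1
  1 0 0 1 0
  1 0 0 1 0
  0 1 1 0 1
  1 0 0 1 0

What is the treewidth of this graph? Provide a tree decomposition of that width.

The largest bag has 3 vertices, giving width 2; this decomposition certifies tw(G) ≤ 2. Since e–a–b–d–e is a cycle in G, G is not acyclic. Forests are exactly the graphs of treewidth ≤ 1, so tw(G) ≥ 2. Hence tw(G) = 2 exactly.

Treewidth 2.
One optimal decomposition is:
Bags: B1 = {a, d, e}  B2 = {a, b, d}  B3 = {a, c, d}
Tree: B1–B2, B2–B3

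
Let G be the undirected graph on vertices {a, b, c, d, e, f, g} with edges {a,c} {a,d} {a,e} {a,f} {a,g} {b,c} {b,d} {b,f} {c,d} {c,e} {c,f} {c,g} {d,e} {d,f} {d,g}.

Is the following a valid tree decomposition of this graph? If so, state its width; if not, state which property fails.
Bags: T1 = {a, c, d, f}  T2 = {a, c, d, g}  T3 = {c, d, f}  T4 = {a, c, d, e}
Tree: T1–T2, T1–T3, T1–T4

A tree decomposition must satisfy three properties: every vertex lies in some bag; for every edge, both endpoints lie together in some bag; and for every vertex, the bags containing it form a connected subtree. Here vertex b appears in no bag, so the decomposition is invalid.

No — vertex b appears in no bag.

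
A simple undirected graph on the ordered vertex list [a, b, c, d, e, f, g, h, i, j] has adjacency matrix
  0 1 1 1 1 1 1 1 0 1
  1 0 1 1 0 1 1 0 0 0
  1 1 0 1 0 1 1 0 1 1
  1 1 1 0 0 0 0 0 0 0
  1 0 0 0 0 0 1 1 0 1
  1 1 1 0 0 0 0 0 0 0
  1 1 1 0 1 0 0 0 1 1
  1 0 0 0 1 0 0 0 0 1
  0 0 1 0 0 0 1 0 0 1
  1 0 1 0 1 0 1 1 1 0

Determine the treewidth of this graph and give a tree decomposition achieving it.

The largest bag has 4 vertices, giving width 3; this decomposition certifies tw(G) ≤ 3. On the other hand G contains the 4-clique {a, e, g, j}. A clique must lie in a single bag of any decomposition, so no decomposition can have width below 3. Hence tw(G) = 3 exactly.

Treewidth 3.
One such decomposition:
Bags: B1 = {a, e, g, j}  B2 = {a, c, g, j}  B3 = {a, b, c, g}  B4 = {c, g, i, j}  B5 = {a, e, h, j}  B6 = {a, b, c, f}  B7 = {a, b, c, d}
Tree: B1–B2, B2–B3, B2–B4, B1–B5, B3–B6, B6–B7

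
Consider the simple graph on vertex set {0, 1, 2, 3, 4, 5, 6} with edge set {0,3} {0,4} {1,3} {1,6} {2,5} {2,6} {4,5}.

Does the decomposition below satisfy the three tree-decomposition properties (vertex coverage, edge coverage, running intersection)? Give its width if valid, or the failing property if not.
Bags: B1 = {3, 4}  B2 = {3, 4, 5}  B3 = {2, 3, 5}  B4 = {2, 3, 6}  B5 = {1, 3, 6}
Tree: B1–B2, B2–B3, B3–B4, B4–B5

A tree decomposition must satisfy three properties: every vertex lies in some bag; for every edge, both endpoints lie together in some bag; and for every vertex, the bags containing it form a connected subtree. Here vertex 0 appears in no bag, so the decomposition is invalid.

No — vertex 0 appears in no bag.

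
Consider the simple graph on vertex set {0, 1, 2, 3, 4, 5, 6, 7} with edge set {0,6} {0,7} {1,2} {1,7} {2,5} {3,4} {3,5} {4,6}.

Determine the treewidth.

2

A width-2 tree decomposition is:
Bags: B1 = {0, 4, 6}  B2 = {0, 3, 4}  B3 = {0, 3, 5}  B4 = {0, 2, 5}  B5 = {0, 1, 2}  B6 = {0, 1, 7}
Tree: B1–B2, B2–B3, B3–B4, B4–B5, B5–B6
The largest bag has 3 vertices, giving width 2; this decomposition certifies tw(G) ≤ 2. The edges 0–6–4–3–5–2–1–7–0 form a cycle, so G is not a tree and its treewidth is at least 2. Therefore the treewidth is 2.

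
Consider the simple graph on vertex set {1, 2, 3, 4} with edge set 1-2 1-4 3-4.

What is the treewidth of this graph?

1

A width-1 tree decomposition is:
Bags: B1 = {1, 4}  B2 = {3, 4}  B3 = {1, 2}
Tree: B1–B2, B1–B3
Each bag holds 2 vertices, so the decomposition has width 1, which upper-bounds the treewidth. Since G has at least one edge (e.g. 4–1), it is not an edgeless graph, so tw(G) ≥ 1. The upper and lower bounds meet at 1, so that is the treewidth.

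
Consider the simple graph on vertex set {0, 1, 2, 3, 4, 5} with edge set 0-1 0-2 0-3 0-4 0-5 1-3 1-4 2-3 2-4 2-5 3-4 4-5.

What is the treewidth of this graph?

A width-3 tree decomposition is:
Bags: B1 = {0, 2, 3, 4}  B2 = {0, 1, 3, 4}  B3 = {0, 2, 4, 5}
Tree: B1–B2, B1–B3
Each bag holds 4 vertices, so the decomposition has width 3, which upper-bounds the treewidth. On the other hand G contains the 4-clique {0, 1, 3, 4}. A clique must lie in a single bag of any decomposition, so no decomposition can have width below 3. The upper and lower bounds meet at 3, so that is the treewidth.

3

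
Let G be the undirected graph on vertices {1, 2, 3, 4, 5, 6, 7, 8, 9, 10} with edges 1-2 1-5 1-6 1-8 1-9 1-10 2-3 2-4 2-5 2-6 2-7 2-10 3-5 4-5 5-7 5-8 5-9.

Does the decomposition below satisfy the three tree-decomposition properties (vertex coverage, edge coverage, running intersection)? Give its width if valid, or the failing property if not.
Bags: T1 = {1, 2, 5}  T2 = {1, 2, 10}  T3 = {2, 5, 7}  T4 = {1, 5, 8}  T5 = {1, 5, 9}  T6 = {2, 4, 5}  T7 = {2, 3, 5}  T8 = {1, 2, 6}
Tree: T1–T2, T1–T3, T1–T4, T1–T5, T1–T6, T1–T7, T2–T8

Yes; width 2.

Every vertex of G appears in some bag (union = {1, 2, 3, 4, 5, 6, 7, 8, 9, 10}); every edge is covered by a bag; and for each vertex v the set of bags containing v is connected in the bag tree. The decomposition is therefore valid. The largest bag has 3 vertices, so the width is 2.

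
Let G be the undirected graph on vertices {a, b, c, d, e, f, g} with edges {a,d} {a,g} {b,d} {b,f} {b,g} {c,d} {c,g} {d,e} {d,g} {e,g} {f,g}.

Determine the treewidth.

2

A width-2 tree decomposition is:
Bags: B1 = {b, d, g}  B2 = {b, f, g}  B3 = {d, e, g}  B4 = {a, d, g}  B5 = {c, d, g}
Tree: B1–B2, B1–B3, B1–B4, B1–B5
Each bag holds 3 vertices, so the decomposition has width 2, which upper-bounds the treewidth. On the other hand G contains the 3-clique {d, e, g}. A clique must lie in a single bag of any decomposition, so no decomposition can have width below 2. Therefore the treewidth is 2.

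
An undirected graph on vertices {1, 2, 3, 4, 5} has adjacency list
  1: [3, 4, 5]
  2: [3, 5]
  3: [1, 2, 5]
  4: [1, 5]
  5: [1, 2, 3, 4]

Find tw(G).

A width-2 tree decomposition is:
Bags: B1 = {1, 3, 5}  B2 = {2, 3, 5}  B3 = {1, 4, 5}
Tree: B1–B2, B1–B3
Every bag has size at most 3, so the width is 3 − 1 = 2 and tw(G) ≤ 2. Conversely, {1, 3, 5} is a clique of size 3, and the vertices of any clique must share a bag in every tree decomposition; so some bag has ≥ 3 vertices and tw(G) ≥ 2. Therefore the treewidth is 2.

2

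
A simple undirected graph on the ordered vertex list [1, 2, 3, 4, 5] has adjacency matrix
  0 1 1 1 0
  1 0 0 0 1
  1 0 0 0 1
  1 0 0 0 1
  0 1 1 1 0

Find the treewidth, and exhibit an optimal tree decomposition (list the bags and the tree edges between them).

Each bag holds 3 vertices, so the decomposition has width 2, which upper-bounds the treewidth. The edges 3–5–2–1–3 form a cycle, so G is not a tree and its treewidth is at least 2. Therefore the treewidth is 2.

Treewidth 2.
One such decomposition:
Bags: B1 = {1, 3, 5}  B2 = {1, 2, 5}  B3 = {1, 4, 5}
Tree: B1–B2, B2–B3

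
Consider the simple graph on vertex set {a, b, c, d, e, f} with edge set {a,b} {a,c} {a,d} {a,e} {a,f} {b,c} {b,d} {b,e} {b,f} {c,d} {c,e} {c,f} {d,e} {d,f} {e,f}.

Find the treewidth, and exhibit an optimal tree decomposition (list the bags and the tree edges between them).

A single bag containing all 6 vertices is trivially a valid decomposition of width 5. Conversely, {a, b, c, d, e, f} is a clique of size 6, and the vertices of any clique must share a bag in every tree decomposition; so some bag has ≥ 6 vertices and tw(G) ≥ 5. The upper and lower bounds meet at 5, so that is the treewidth.

Treewidth 5.
Bags: B1 = {a, b, c, d, e, f}
Tree: (single bag)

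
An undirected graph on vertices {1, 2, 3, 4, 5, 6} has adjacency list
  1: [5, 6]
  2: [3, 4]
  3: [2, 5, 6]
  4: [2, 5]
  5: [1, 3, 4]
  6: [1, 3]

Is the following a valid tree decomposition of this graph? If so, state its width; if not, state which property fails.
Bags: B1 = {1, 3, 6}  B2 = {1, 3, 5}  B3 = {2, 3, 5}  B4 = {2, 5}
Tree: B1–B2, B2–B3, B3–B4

No — vertex 4 appears in no bag.

A tree decomposition must satisfy three properties: every vertex lies in some bag; for every edge, both endpoints lie together in some bag; and for every vertex, the bags containing it form a connected subtree. Here vertex 4 appears in no bag, so the decomposition is invalid.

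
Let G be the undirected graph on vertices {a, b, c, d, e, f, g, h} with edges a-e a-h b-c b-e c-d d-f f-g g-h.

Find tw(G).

A width-2 tree decomposition is:
Bags: B1 = {a, b, e}  B2 = {a, b, c}  B3 = {a, c, d}  B4 = {a, d, f}  B5 = {a, f, g}  B6 = {a, g, h}
Tree: B1–B2, B2–B3, B3–B4, B4–B5, B5–B6
Every bag has size at most 3, so the width is 3 − 1 = 2 and tw(G) ≤ 2. Since a–e–b–c–d–f–g–h–a is a cycle in G, G is not acyclic. Forests are exactly the graphs of treewidth ≤ 1, so tw(G) ≥ 2. Hence tw(G) = 2 exactly.

2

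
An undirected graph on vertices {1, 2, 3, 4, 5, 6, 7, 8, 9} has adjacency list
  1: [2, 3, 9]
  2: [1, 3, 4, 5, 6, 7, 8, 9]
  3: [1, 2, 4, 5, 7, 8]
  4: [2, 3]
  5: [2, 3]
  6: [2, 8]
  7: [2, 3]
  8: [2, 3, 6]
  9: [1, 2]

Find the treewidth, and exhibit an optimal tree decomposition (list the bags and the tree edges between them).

The largest bag has 3 vertices, giving width 2; this decomposition certifies tw(G) ≤ 2. For the lower bound, the 3 vertices {1, 2, 9} are pairwise adjacent, and any tree decomposition puts a clique entirely inside one bag — forcing width ≥ 2. Combining the bounds, tw(G) = 2.

Treewidth 2.
Bags: B1 = {2, 3, 7}  B2 = {1, 2, 3}  B3 = {1, 2, 9}  B4 = {2, 3, 8}  B5 = {2, 3, 4}  B6 = {2, 3, 5}  B7 = {2, 6, 8}
Tree: B1–B2, B2–B3, B2–B4, B4–B5, B4–B6, B4–B7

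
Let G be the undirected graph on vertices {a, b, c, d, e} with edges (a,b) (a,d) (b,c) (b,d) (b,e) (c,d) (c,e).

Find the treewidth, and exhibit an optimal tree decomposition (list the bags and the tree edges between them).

The largest bag has 3 vertices, giving width 2; this decomposition certifies tw(G) ≤ 2. For the lower bound, the 3 vertices {b, c, d} are pairwise adjacent, and any tree decomposition puts a clique entirely inside one bag — forcing width ≥ 2. Therefore the treewidth is 2.

Treewidth 2.
One such decomposition:
Bags: B1 = {a, b, d}  B2 = {b, c, d}  B3 = {b, c, e}
Tree: B1–B2, B2–B3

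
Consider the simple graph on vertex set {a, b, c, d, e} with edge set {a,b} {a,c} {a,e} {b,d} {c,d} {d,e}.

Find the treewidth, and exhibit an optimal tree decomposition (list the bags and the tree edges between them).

Each bag holds 3 vertices, so the decomposition has width 2, which upper-bounds the treewidth. The edges a–b–d–e–a form a cycle, so G is not a tree and its treewidth is at least 2. Hence tw(G) = 2 exactly.

Treewidth 2.
One optimal decomposition is:
Bags: B1 = {a, b, d}  B2 = {a, d, e}  B3 = {a, c, d}
Tree: B1–B2, B2–B3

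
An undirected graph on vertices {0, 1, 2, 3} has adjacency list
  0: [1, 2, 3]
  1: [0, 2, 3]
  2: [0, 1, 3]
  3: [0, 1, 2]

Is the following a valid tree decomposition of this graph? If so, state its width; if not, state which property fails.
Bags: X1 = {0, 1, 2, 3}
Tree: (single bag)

Every vertex of G appears in some bag (union = {0, 1, 2, 3}); every edge is covered by a bag; and for each vertex v the set of bags containing v is connected in the bag tree. The decomposition is therefore valid. The largest bag has 4 vertices, so the width is 3.

Yes; width 3.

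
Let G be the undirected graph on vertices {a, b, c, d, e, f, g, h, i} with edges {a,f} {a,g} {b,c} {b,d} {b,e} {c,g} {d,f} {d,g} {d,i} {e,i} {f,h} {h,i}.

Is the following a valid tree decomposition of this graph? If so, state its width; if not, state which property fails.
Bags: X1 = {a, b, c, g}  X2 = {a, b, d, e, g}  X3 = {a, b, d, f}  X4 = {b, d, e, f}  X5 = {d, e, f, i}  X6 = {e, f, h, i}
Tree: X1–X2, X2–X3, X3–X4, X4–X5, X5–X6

A tree decomposition must satisfy three properties: every vertex lies in some bag; for every edge, both endpoints lie together in some bag; and for every vertex, the bags containing it form a connected subtree. Here bags containing vertex e are not connected in the tree, so the decomposition is invalid.

No — bags containing vertex e are not connected in the tree.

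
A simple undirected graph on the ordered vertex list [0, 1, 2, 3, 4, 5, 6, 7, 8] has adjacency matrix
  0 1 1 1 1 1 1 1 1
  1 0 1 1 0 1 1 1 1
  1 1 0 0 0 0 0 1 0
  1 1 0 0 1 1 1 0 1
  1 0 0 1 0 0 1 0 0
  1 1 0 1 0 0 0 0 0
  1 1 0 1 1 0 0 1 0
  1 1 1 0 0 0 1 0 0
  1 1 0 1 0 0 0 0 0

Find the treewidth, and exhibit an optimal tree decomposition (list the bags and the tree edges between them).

Treewidth 3.
One such decomposition:
Bags: B1 = {0, 1, 3, 8}  B2 = {0, 1, 3, 6}  B3 = {0, 1, 6, 7}  B4 = {0, 3, 4, 6}  B5 = {0, 1, 2, 7}  B6 = {0, 1, 3, 5}
Tree: B1–B2, B2–B3, B2–B4, B3–B5, B1–B6

The largest bag has 4 vertices, giving width 3; this decomposition certifies tw(G) ≤ 3. Conversely, {0, 1, 2, 7} is a clique of size 4, and the vertices of any clique must share a bag in every tree decomposition; so some bag has ≥ 4 vertices and tw(G) ≥ 3. Combining the bounds, tw(G) = 3.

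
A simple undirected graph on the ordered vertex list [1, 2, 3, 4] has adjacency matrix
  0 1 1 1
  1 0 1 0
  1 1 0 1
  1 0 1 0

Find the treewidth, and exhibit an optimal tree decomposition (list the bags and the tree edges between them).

Treewidth 2.
Bags: B1 = {1, 3, 4}  B2 = {1, 2, 3}
Tree: B1–B2

The largest bag has 3 vertices, giving width 2; this decomposition certifies tw(G) ≤ 2. For the lower bound, the 3 vertices {1, 2, 3} are pairwise adjacent, and any tree decomposition puts a clique entirely inside one bag — forcing width ≥ 2. Hence tw(G) = 2 exactly.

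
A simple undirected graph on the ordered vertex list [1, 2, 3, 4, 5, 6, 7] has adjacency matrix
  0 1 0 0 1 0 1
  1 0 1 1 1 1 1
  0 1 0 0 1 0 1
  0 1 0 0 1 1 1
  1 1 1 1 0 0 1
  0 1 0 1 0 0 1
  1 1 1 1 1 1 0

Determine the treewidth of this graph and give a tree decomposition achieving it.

Treewidth 3.
One such decomposition:
Bags: B1 = {1, 2, 5, 7}  B2 = {2, 4, 5, 7}  B3 = {2, 3, 5, 7}  B4 = {2, 4, 6, 7}
Tree: B1–B2, B2–B3, B2–B4

Each bag holds 4 vertices, so the decomposition has width 3, which upper-bounds the treewidth. For the lower bound, the 4 vertices {1, 2, 5, 7} are pairwise adjacent, and any tree decomposition puts a clique entirely inside one bag — forcing width ≥ 3. The upper and lower bounds meet at 3, so that is the treewidth.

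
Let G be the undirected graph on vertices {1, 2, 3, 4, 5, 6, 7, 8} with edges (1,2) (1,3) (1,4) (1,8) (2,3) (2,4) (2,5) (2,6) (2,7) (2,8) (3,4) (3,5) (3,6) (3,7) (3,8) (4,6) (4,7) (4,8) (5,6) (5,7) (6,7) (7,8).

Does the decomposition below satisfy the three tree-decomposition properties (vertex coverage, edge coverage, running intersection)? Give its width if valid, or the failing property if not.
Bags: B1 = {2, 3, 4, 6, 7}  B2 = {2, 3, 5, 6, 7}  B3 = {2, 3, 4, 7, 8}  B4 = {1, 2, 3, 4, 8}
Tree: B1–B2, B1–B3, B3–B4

Yes; width 4.

Every vertex of G appears in some bag (union = {1, 2, 3, 4, 5, 6, 7, 8}); every edge is covered by a bag; and for each vertex v the set of bags containing v is connected in the bag tree. The decomposition is therefore valid. The largest bag has 5 vertices, so the width is 4.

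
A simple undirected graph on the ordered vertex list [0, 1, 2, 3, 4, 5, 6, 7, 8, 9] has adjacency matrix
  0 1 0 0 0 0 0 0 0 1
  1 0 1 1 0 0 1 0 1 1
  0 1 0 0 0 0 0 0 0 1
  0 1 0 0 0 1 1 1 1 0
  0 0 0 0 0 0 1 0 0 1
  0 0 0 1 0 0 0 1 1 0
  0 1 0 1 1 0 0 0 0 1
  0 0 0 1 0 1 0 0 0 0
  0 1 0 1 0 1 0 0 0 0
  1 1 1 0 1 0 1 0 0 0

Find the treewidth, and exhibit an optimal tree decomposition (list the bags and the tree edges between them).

The largest bag has 3 vertices, giving width 2; this decomposition certifies tw(G) ≤ 2. For the lower bound, the 3 vertices {1, 3, 8} are pairwise adjacent, and any tree decomposition puts a clique entirely inside one bag — forcing width ≥ 2. Therefore the treewidth is 2.

Treewidth 2.
Bags: B1 = {1, 6, 9}  B2 = {1, 3, 6}  B3 = {1, 2, 9}  B4 = {0, 1, 9}  B5 = {1, 3, 8}  B6 = {3, 5, 8}  B7 = {3, 5, 7}  B8 = {4, 6, 9}
Tree: B1–B2, B1–B3, B1–B4, B2–B5, B5–B6, B6–B7, B1–B8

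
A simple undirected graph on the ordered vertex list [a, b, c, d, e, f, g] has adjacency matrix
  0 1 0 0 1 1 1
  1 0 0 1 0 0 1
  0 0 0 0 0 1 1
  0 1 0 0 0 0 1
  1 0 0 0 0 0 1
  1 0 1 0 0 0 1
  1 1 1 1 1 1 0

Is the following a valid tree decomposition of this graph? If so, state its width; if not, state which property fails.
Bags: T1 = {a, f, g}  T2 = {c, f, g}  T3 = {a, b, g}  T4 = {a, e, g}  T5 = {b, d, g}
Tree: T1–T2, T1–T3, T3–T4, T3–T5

Checking the three conditions: (i) the bags cover all of {a, b, c, d, e, f, g}; (ii) for each edge, some bag contains both endpoints; (iii) the bags containing any fixed vertex form a subtree. All hold, so the decomposition is valid with width 3 − 1 = 2.

Yes; width 2.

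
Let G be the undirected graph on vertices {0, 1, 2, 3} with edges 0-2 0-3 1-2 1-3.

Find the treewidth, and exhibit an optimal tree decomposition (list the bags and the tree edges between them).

Every bag has size at most 3, so the width is 3 − 1 = 2 and tw(G) ≤ 2. The edges 2–1–3–0–2 form a cycle, so G is not a tree and its treewidth is at least 2. Therefore the treewidth is 2.

Treewidth 2.
One optimal decomposition is:
Bags: B1 = {1, 2, 3}  B2 = {0, 2, 3}
Tree: B1–B2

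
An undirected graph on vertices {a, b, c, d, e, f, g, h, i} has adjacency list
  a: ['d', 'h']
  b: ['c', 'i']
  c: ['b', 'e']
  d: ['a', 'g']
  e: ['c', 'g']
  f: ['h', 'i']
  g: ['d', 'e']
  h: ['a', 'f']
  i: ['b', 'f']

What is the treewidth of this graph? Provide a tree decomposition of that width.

The largest bag has 3 vertices, giving width 2; this decomposition certifies tw(G) ≤ 2. For the lower bound, G contains the cycle i–f–h–a–d–g–e–c–b–i, so G is not a forest; only forests have treewidth ≤ 1, hence tw(G) ≥ 2. Hence tw(G) = 2 exactly.

Treewidth 2.
Bags: B1 = {f, h, i}  B2 = {a, h, i}  B3 = {a, d, i}  B4 = {d, g, i}  B5 = {e, g, i}  B6 = {c, e, i}  B7 = {b, c, i}
Tree: B1–B2, B2–B3, B3–B4, B4–B5, B5–B6, B6–B7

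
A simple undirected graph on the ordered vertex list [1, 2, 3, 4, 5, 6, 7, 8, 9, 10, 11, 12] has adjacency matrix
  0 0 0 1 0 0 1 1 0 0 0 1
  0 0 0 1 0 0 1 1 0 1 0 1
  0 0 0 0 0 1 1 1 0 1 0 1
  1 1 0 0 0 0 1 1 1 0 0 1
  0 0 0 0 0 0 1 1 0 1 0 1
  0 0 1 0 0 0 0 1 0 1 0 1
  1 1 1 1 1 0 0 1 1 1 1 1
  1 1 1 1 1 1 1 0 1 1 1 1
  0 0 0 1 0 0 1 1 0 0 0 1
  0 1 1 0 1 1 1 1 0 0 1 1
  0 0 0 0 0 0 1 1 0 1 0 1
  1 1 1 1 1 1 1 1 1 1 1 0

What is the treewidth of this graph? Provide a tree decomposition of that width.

Every bag has size at most 5, so the width is 5 − 1 = 4 and tw(G) ≤ 4. For the lower bound, the 5 vertices {3, 6, 8, 10, 12} are pairwise adjacent, and any tree decomposition puts a clique entirely inside one bag — forcing width ≥ 4. Therefore the treewidth is 4.

Treewidth 4.
One optimal decomposition is:
Bags: B1 = {2, 7, 8, 10, 12}  B2 = {2, 4, 7, 8, 12}  B3 = {3, 7, 8, 10, 12}  B4 = {3, 6, 8, 10, 12}  B5 = {4, 7, 8, 9, 12}  B6 = {7, 8, 10, 11, 12}  B7 = {1, 4, 7, 8, 12}  B8 = {5, 7, 8, 10, 12}
Tree: B1–B2, B1–B3, B3–B4, B2–B5, B1–B6, B2–B7, B1–B8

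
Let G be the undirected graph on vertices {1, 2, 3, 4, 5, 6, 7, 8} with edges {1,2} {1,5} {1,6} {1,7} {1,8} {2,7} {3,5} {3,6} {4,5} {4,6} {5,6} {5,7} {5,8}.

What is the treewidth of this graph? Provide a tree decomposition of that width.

Every bag has size at most 3, so the width is 3 − 1 = 2 and tw(G) ≤ 2. For the lower bound, the 3 vertices {1, 2, 7} are pairwise adjacent, and any tree decomposition puts a clique entirely inside one bag — forcing width ≥ 2. Hence tw(G) = 2 exactly.

Treewidth 2.
One optimal decomposition is:
Bags: B1 = {1, 5, 6}  B2 = {1, 5, 8}  B3 = {4, 5, 6}  B4 = {1, 5, 7}  B5 = {1, 2, 7}  B6 = {3, 5, 6}
Tree: B1–B2, B1–B3, B2–B4, B4–B5, B1–B6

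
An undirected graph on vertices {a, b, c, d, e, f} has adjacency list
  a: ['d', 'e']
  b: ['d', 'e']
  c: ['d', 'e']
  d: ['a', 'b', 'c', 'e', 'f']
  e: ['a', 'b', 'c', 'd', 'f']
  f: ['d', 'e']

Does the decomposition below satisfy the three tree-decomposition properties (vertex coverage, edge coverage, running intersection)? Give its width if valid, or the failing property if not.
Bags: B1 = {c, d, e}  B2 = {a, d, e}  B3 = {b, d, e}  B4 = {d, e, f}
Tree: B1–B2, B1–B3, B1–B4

Every vertex of G appears in some bag (union = {a, b, c, d, e, f}); every edge is covered by a bag; and for each vertex v the set of bags containing v is connected in the bag tree. The decomposition is therefore valid. The largest bag has 3 vertices, so the width is 2.

Yes; width 2.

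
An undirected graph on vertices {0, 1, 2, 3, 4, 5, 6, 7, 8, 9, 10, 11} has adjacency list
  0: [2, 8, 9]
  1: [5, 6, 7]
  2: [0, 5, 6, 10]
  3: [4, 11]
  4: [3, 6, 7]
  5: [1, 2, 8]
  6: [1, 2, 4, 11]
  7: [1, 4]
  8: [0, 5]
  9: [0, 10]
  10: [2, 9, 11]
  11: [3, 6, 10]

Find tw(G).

3

A width-3 tree decomposition is:
Bags: B1 = {1, 3, 4, 7}  B2 = {1, 3, 4, 6}  B3 = {1, 3, 6, 11}  B4 = {1, 5, 6, 11}  B5 = {2, 5, 6, 11}  B6 = {2, 5, 10, 11}  B7 = {2, 5, 8, 10}  B8 = {0, 2, 8, 10}  B9 = {0, 8, 9, 10}
Tree: B1–B2, B2–B3, B3–B4, B4–B5, B5–B6, B6–B7, B7–B8, B8–B9
Every bag has size at most 4, so the width is 4 − 1 = 3 and tw(G) ≤ 3. For the lower bound: the 4 vertex sets {3,4,7}, {1}, {6}, {2,5,10,11} are disjoint, each induces a connected subgraph, and every pair is joined by at least one edge of G. Contracting each set to a single vertex therefore yields K_{4} as a minor, and since treewidth is minor-monotone, tw(G) ≥ tw(K_{4}) = 3. The upper and lower bounds meet at 3, so that is the treewidth.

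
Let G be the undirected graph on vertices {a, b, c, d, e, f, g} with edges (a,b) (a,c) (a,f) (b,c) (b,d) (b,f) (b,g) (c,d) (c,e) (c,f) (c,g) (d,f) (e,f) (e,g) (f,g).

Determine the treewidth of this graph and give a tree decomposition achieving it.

Treewidth 3.
Bags: B1 = {b, c, f, g}  B2 = {a, b, c, f}  B3 = {b, c, d, f}  B4 = {c, e, f, g}
Tree: B1–B2, B1–B3, B1–B4

The largest bag has 4 vertices, giving width 3; this decomposition certifies tw(G) ≤ 3. Conversely, {c, e, f, g} is a clique of size 4, and the vertices of any clique must share a bag in every tree decomposition; so some bag has ≥ 4 vertices and tw(G) ≥ 3. Combining the bounds, tw(G) = 3.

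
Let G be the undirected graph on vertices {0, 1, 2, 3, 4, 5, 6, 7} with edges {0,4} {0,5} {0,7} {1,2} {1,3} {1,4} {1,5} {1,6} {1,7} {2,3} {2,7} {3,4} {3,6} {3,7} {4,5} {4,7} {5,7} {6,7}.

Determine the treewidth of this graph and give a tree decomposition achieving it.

The largest bag has 4 vertices, giving width 3; this decomposition certifies tw(G) ≤ 3. On the other hand G contains the 4-clique {0, 4, 5, 7}. A clique must lie in a single bag of any decomposition, so no decomposition can have width below 3. Hence tw(G) = 3 exactly.

Treewidth 3.
One optimal decomposition is:
Bags: B1 = {1, 4, 5, 7}  B2 = {1, 3, 4, 7}  B3 = {0, 4, 5, 7}  B4 = {1, 2, 3, 7}  B5 = {1, 3, 6, 7}
Tree: B1–B2, B1–B3, B2–B4, B4–B5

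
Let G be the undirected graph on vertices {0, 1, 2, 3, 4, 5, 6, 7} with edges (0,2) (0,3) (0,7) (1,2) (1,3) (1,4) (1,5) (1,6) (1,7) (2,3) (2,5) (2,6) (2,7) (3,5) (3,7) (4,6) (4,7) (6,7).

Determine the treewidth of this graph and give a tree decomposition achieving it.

Every bag has size at most 4, so the width is 4 − 1 = 3 and tw(G) ≤ 3. Conversely, {0, 2, 3, 7} is a clique of size 4, and the vertices of any clique must share a bag in every tree decomposition; so some bag has ≥ 4 vertices and tw(G) ≥ 3. Therefore the treewidth is 3.

Treewidth 3.
One such decomposition:
Bags: B1 = {1, 2, 6, 7}  B2 = {1, 2, 3, 7}  B3 = {1, 4, 6, 7}  B4 = {1, 2, 3, 5}  B5 = {0, 2, 3, 7}
Tree: B1–B2, B1–B3, B2–B4, B2–B5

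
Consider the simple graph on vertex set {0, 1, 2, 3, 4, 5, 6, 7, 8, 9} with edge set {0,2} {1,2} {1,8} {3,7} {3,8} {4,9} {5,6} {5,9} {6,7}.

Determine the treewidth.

A width-1 tree decomposition is:
Bags: B1 = {4, 9}  B2 = {5, 9}  B3 = {5, 6}  B4 = {6, 7}  B5 = {3, 7}  B6 = {3, 8}  B7 = {1, 8}  B8 = {1, 2}  B9 = {0, 2}
Tree: B1–B2, B2–B3, B3–B4, B4–B5, B5–B6, B6–B7, B7–B8, B8–B9
Each bag holds 2 vertices, so the decomposition has width 1, which upper-bounds the treewidth. Any graph with an edge has treewidth ≥ 1, and G has the edge 4–9. The upper and lower bounds meet at 1, so that is the treewidth.

1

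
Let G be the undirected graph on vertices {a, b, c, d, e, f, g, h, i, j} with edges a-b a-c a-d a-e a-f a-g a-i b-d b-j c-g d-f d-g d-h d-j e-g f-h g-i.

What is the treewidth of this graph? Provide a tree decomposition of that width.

Treewidth 2.
Bags: B1 = {a, c, g}  B2 = {a, e, g}  B3 = {a, d, g}  B4 = {a, d, f}  B5 = {a, b, d}  B6 = {d, f, h}  B7 = {a, g, i}  B8 = {b, d, j}
Tree: B1–B2, B2–B3, B3–B4, B3–B5, B4–B6, B1–B7, B5–B8

Each bag holds 3 vertices, so the decomposition has width 2, which upper-bounds the treewidth. Conversely, {b, d, j} is a clique of size 3, and the vertices of any clique must share a bag in every tree decomposition; so some bag has ≥ 3 vertices and tw(G) ≥ 2. Hence tw(G) = 2 exactly.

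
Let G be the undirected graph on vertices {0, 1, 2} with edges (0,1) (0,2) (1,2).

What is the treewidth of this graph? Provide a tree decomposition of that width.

With just one bag of size 3, the width is 3 − 1 = 2, so tw(G) ≤ 2. For the lower bound, the 3 vertices {0, 1, 2} are pairwise adjacent, and any tree decomposition puts a clique entirely inside one bag — forcing width ≥ 2. Combining the bounds, tw(G) = 2.

Treewidth 2.
One optimal decomposition is:
Bags: B1 = {0, 1, 2}
Tree: (single bag)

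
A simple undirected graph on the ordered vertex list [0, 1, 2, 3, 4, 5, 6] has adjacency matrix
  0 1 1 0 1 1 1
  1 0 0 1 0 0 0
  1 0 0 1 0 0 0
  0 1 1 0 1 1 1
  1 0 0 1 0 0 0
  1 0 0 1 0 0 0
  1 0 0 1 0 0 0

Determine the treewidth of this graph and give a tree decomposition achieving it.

The largest bag has 3 vertices, giving width 2; this decomposition certifies tw(G) ≤ 2. Since 3–2–0–6–3 is a cycle in G, G is not acyclic. Forests are exactly the graphs of treewidth ≤ 1, so tw(G) ≥ 2. Therefore the treewidth is 2.

Treewidth 2.
Bags: B1 = {0, 2, 3}  B2 = {0, 3, 6}  B3 = {0, 3, 4}  B4 = {0, 3, 5}  B5 = {0, 1, 3}
Tree: B1–B2, B2–B3, B3–B4, B4–B5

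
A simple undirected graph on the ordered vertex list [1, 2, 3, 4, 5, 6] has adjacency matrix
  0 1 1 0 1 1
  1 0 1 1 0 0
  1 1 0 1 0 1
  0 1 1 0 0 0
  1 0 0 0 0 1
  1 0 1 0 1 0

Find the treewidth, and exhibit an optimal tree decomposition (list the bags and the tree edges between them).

The largest bag has 3 vertices, giving width 2; this decomposition certifies tw(G) ≤ 2. Conversely, {1, 2, 3} is a clique of size 3, and the vertices of any clique must share a bag in every tree decomposition; so some bag has ≥ 3 vertices and tw(G) ≥ 2. Hence tw(G) = 2 exactly.

Treewidth 2.
One optimal decomposition is:
Bags: B1 = {1, 3, 6}  B2 = {1, 5, 6}  B3 = {1, 2, 3}  B4 = {2, 3, 4}
Tree: B1–B2, B1–B3, B3–B4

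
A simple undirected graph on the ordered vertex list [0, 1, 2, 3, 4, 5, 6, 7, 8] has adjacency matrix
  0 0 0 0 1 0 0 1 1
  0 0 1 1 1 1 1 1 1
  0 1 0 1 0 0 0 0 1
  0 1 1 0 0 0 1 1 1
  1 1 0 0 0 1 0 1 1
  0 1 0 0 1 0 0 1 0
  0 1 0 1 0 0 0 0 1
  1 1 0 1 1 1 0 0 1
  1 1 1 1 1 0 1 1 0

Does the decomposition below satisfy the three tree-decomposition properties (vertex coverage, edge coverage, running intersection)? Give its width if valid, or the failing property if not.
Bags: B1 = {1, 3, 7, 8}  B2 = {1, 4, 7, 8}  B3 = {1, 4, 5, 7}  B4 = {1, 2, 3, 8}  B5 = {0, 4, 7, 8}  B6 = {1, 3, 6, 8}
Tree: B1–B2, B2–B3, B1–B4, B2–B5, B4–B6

Yes; width 3.

Checking the three conditions: (i) the bags cover all of {0, 1, 2, 3, 4, 5, 6, 7, 8}; (ii) for each edge, some bag contains both endpoints; (iii) the bags containing any fixed vertex form a subtree. All hold, so the decomposition is valid with width 4 − 1 = 3.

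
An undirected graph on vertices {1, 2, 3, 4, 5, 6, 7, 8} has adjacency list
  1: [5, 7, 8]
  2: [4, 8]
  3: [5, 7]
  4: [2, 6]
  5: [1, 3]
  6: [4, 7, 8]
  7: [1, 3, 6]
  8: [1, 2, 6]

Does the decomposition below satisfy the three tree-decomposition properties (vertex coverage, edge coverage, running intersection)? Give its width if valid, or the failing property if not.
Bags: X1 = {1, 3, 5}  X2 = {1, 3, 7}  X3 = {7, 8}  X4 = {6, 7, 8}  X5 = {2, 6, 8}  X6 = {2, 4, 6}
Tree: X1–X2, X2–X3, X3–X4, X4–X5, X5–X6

No — edge (1,8) lies in no bag.

A tree decomposition must satisfy three properties: every vertex lies in some bag; for every edge, both endpoints lie together in some bag; and for every vertex, the bags containing it form a connected subtree. Here edge (1,8) lies in no bag, so the decomposition is invalid.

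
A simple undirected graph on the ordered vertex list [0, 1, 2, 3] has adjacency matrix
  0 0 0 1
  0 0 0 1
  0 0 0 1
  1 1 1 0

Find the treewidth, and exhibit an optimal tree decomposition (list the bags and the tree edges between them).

Treewidth 1.
One optimal decomposition is:
Bags: B1 = {2, 3}  B2 = {0, 3}  B3 = {1, 3}
Tree: B1–B2, B1–B3

Each bag holds 2 vertices, so the decomposition has width 1, which upper-bounds the treewidth. Since G has at least one edge (e.g. 2–3), it is not an edgeless graph, so tw(G) ≥ 1. Hence tw(G) = 1 exactly.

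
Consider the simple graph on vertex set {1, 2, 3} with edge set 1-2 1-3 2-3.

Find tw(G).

2

A width-2 tree decomposition is:
Bags: B1 = {1, 2, 3}
Tree: (single bag)
With just one bag of size 3, the width is 3 − 1 = 2, so tw(G) ≤ 2. Conversely, {1, 2, 3} is a clique of size 3, and the vertices of any clique must share a bag in every tree decomposition; so some bag has ≥ 3 vertices and tw(G) ≥ 2. The upper and lower bounds meet at 2, so that is the treewidth.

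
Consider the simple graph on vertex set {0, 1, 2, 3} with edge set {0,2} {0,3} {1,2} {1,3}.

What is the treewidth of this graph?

2

A width-2 tree decomposition is:
Bags: B1 = {1, 2, 3}  B2 = {0, 2, 3}
Tree: B1–B2
Every bag has size at most 3, so the width is 3 − 1 = 2 and tw(G) ≤ 2. The edges 2–1–3–0–2 form a cycle, so G is not a tree and its treewidth is at least 2. Hence tw(G) = 2 exactly.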